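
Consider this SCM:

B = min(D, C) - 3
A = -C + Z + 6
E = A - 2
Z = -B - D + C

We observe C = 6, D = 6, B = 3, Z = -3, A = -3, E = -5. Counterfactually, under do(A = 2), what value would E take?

0

The intervention breaks the incoming arrows to A: A = -C + Z + 6 no longer applies, and A = 2.
E = A - 2  [with A=2]  = 0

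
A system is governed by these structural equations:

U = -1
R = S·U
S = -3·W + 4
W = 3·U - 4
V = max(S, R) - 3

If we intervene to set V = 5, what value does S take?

25

do(V=5) replaces the equation V = max(S, R) - 3 with the constant V = 5.
S is not downstream of the intervention, so its value is determined by the original equations.
W = 3·U - 4  [with U=-1]  = -7
S = -3·W + 4  [with W=-7]  = 25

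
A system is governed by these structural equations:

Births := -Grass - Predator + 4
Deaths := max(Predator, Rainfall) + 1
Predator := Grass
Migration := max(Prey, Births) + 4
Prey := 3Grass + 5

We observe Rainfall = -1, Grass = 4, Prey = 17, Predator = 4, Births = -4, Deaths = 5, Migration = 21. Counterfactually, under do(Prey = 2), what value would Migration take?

The intervention breaks the incoming arrows to Prey: Prey := 3Grass + 5 no longer applies, and Prey = 2.
Predator = Grass  [with Grass=4]  = 4
Births = -Grass - Predator + 4  [with Grass=4, Predator=4]  = -4
Migration = max(Prey, Births) + 4  [with Prey=2, Births=-4]  = 6

6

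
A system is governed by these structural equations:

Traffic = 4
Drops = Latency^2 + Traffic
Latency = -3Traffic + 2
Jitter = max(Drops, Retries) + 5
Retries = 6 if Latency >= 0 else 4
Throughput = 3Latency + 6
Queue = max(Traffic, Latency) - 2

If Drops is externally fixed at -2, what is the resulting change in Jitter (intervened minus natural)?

-100

Under do(Drops=-2), the mechanism Drops = Latency^2 + Traffic is discarded; Drops is fixed at -2.
Latency = -3Traffic + 2  [with Traffic=4]  = -10
Retries = 6 if Latency >= 0 else 4  [with Latency=-10]  = 4
Jitter = max(Drops, Retries) + 5  [with Drops=-2, Retries=4]  = 9
Without intervention: Latency = -3Traffic + 2  [with Traffic=4]  = -10; Drops = Latency^2 + Traffic  [with Latency=-10, Traffic=4]  = 104; Retries = 6 if Latency >= 0 else 4  [with Latency=-10]  = 4; Jitter = max(Drops, Retries) + 5  [with Drops=104, Retries=4]  = 109.
Change = 9 − 109 = -100.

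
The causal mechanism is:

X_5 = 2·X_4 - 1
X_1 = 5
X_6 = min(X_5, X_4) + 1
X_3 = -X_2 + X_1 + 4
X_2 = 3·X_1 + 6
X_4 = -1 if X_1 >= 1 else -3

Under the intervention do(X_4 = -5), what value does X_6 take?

Under do(X_4=-5), the mechanism X_4 = -1 if X_1 >= 1 else -3 is discarded; X_4 is fixed at -5.
X_5 = 2·X_4 - 1  [with X_4=-5]  = -11
X_6 = min(X_5, X_4) + 1  [with X_5=-11, X_4=-5]  = -10

-10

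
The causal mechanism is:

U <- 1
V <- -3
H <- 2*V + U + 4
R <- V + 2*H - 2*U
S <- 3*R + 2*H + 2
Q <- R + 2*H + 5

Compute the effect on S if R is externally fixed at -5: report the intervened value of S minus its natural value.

Intervening sets R = -5 and removes its equation (R <- V + 2*H - 2*U).
H = 2*V + U + 4  [with V=-3, U=1]  = -1
S = 3*R + 2*H + 2  [with R=-5, H=-1]  = -15
Without intervention: H = 2*V + U + 4  [with V=-3, U=1]  = -1; R = V + 2*H - 2*U  [with V=-3, H=-1, U=1]  = -7; S = 3*R + 2*H + 2  [with R=-7, H=-1]  = -21.
Change = -15 − (-21) = 6.

6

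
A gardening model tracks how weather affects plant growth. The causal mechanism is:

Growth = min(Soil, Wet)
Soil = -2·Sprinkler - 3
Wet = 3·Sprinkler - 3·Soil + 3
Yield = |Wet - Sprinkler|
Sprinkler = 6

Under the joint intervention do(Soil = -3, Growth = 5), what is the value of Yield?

Setting Soil = -3, Growth = 5 by intervention discards those variables' equations.
Wet = 3·Sprinkler - 3·Soil + 3  [with Sprinkler=6, Soil=-3]  = 30
Yield = |Wet - Sprinkler|  [with Wet=30, Sprinkler=6]  = 24

24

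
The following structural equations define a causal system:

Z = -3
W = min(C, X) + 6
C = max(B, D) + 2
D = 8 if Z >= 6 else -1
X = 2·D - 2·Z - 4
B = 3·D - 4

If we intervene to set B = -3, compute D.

-1

Under do(B=-3), the mechanism B = 3·D - 4 is discarded; B is fixed at -3.
Since D is not a descendant of the intervened variable, it is unaffected.
D = 8 if Z >= 6 else -1  [with Z=-3]  = -1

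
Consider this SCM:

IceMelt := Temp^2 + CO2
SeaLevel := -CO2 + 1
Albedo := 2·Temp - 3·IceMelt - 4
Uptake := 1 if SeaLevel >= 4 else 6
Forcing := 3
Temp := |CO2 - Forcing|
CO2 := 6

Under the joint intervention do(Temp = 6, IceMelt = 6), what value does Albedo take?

-10

Setting Temp = 6, IceMelt = 6 by intervention discards those variables' equations.
Albedo = 2·Temp - 3·IceMelt - 4  [with Temp=6, IceMelt=6]  = -10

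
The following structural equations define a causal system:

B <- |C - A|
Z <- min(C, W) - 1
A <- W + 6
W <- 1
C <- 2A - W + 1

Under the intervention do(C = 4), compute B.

3

do(C=4) replaces the equation C <- 2A - W + 1 with the constant C = 4.
A = W + 6  [with W=1]  = 7
B = |C - A|  [with C=4, A=7]  = 3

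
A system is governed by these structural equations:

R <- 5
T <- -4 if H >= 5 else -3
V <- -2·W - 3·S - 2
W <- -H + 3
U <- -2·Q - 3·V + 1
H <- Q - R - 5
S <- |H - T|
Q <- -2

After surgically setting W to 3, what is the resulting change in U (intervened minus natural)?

do(W=3) replaces the equation W <- -H + 3 with the constant W = 3.
H = Q - R - 5  [with Q=-2, R=5]  = -12
T = -4 if H >= 5 else -3  [with H=-12]  = -3
S = |H - T|  [with H=-12, T=-3]  = 9
V = -2·W - 3·S - 2  [with W=3, S=9]  = -35
U = -2·Q - 3·V + 1  [with Q=-2, V=-35]  = 110
Without intervention: H = Q - R - 5  [with Q=-2, R=5]  = -12; T = -4 if H >= 5 else -3  [with H=-12]  = -3; W = -H + 3  [with H=-12]  = 15; S = |H - T|  [with H=-12, T=-3]  = 9; V = -2·W - 3·S - 2  [with W=15, S=9]  = -59; U = -2·Q - 3·V + 1  [with Q=-2, V=-59]  = 182.
Change = 110 − 182 = -72.

-72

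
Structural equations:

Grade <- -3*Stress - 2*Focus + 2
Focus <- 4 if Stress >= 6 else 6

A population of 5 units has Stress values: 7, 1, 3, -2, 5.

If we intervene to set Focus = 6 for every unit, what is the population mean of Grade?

Under do(Focus=6), Focus's equation is replaced by Focus=6 for every unit. Per-unit Grade: -31, -13, -19, -4, -25. Mean = -18.4.

-18.4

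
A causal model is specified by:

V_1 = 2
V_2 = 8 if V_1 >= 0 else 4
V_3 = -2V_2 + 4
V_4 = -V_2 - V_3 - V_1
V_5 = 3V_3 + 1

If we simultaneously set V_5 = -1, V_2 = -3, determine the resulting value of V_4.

-9

Setting V_5 = -1, V_2 = -3 by intervention discards those variables' equations.
V_3 = -2V_2 + 4  [with V_2=-3]  = 10
V_4 = -V_2 - V_3 - V_1  [with V_2=-3, V_3=10, V_1=2]  = -9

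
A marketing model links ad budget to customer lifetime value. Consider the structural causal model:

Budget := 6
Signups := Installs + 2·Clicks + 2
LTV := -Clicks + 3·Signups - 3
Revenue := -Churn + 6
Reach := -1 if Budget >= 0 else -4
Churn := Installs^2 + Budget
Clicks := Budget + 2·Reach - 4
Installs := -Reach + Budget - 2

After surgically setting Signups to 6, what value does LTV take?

15

do(Signups=6) replaces the equation Signups := Installs + 2·Clicks + 2 with the constant Signups = 6.
Reach = -1 if Budget >= 0 else -4  [with Budget=6]  = -1
Clicks = Budget + 2·Reach - 4  [with Budget=6, Reach=-1]  = 0
LTV = -Clicks + 3·Signups - 3  [with Clicks=0, Signups=6]  = 15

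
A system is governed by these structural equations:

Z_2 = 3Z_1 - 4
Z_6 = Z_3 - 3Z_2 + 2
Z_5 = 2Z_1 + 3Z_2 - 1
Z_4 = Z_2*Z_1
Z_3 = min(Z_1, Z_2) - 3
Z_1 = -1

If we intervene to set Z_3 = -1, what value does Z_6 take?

The intervention breaks the incoming arrows to Z_3: Z_3 = min(Z_1, Z_2) - 3 no longer applies, and Z_3 = -1.
Z_2 = 3Z_1 - 4  [with Z_1=-1]  = -7
Z_6 = Z_3 - 3Z_2 + 2  [with Z_3=-1, Z_2=-7]  = 22

22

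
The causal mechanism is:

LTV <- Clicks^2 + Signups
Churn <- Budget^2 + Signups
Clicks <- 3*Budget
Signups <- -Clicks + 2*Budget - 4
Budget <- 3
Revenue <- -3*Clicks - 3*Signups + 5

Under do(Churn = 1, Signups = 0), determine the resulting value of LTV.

81

The joint intervention fixes Churn = 1, Signups = 0, removing each variable's own equation.
Clicks = 3*Budget  [with Budget=3]  = 9
LTV = Clicks^2 + Signups  [with Clicks=9, Signups=0]  = 81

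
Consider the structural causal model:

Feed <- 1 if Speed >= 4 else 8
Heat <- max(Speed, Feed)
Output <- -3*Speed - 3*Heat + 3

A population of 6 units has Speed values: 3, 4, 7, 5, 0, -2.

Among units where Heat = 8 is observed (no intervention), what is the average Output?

-22

E[Output|Heat=8] averages over only the 3 units with Heat=8 (Speed = 3, 0, -2): Output = -30, -21, -15, mean -22.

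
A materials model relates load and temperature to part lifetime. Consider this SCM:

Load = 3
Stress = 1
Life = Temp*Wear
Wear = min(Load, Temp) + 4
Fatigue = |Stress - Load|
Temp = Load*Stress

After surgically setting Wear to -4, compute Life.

Under do(Wear=-4), the mechanism Wear = min(Load, Temp) + 4 is discarded; Wear is fixed at -4.
Temp = Load*Stress  [with Load=3, Stress=1]  = 3
Life = Temp*Wear  [with Temp=3, Wear=-4]  = -12

-12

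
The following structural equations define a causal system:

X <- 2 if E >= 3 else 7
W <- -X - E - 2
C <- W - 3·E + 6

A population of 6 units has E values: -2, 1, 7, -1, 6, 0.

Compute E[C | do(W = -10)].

The intervention sets W=-10 in all 6 units regardless of E. Recomputing C per unit gives 2, -7, -25, -1, -22, -4; average -9.5.

-9.5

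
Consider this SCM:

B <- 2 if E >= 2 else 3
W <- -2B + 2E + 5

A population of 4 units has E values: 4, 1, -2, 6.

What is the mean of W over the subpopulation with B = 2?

11

Conditioning on B=2 selects the 2 unit(s) with E ∈ {4, 6}. Their W values: 9, 13. Mean = 11.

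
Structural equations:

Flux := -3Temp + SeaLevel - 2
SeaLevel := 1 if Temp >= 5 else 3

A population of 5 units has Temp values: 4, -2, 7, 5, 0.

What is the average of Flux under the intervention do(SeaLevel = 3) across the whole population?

-7.4

do(SeaLevel=3) breaks SeaLevel's dependence on Temp. With SeaLevel=3 fixed, Flux across the units is -11, 7, -20, -14, 1, mean -7.4.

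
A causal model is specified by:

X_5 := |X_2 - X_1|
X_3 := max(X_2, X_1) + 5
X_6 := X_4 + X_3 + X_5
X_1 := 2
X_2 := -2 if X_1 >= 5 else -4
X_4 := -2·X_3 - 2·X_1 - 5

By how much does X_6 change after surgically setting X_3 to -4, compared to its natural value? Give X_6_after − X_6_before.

The intervention breaks the incoming arrows to X_3: X_3 := max(X_2, X_1) + 5 no longer applies, and X_3 = -4.
X_2 = -2 if X_1 >= 5 else -4  [with X_1=2]  = -4
X_4 = -2·X_3 - 2·X_1 - 5  [with X_3=-4, X_1=2]  = -1
X_5 = |X_2 - X_1|  [with X_2=-4, X_1=2]  = 6
X_6 = X_4 + X_3 + X_5  [with X_4=-1, X_3=-4, X_5=6]  = 1
Without intervention: X_2 = -2 if X_1 >= 5 else -4  [with X_1=2]  = -4; X_3 = max(X_2, X_1) + 5  [with X_2=-4, X_1=2]  = 7; X_4 = -2·X_3 - 2·X_1 - 5  [with X_3=7, X_1=2]  = -23; X_5 = |X_2 - X_1|  [with X_2=-4, X_1=2]  = 6; X_6 = X_4 + X_3 + X_5  [with X_4=-23, X_3=7, X_5=6]  = -10.
Change = 1 − (-10) = 11.

11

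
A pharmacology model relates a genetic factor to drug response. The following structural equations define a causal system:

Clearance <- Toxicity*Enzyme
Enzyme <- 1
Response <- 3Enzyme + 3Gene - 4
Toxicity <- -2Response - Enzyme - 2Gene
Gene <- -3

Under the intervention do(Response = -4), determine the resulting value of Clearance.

13

do(Response=-4) replaces the equation Response <- 3Enzyme + 3Gene - 4 with the constant Response = -4.
Toxicity = -2Response - Enzyme - 2Gene  [with Response=-4, Enzyme=1, Gene=-3]  = 13
Clearance = Toxicity*Enzyme  [with Toxicity=13, Enzyme=1]  = 13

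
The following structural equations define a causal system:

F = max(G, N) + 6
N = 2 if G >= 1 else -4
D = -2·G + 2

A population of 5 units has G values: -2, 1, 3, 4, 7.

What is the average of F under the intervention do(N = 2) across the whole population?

The intervention sets N=2 in all 5 units regardless of G. Recomputing F per unit gives 8, 8, 9, 10, 13; average 9.6.

9.6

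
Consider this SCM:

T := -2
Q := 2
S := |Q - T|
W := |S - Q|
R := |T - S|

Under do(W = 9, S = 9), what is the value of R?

11

The joint intervention fixes W = 9, S = 9, removing each variable's own equation.
R = |T - S|  [with T=-2, S=9]  = 11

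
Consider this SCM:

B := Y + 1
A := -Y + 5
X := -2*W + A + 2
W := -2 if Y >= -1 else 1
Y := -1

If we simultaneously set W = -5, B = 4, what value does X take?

The joint intervention fixes W = -5, B = 4, removing each variable's own equation.
A = -Y + 5  [with Y=-1]  = 6
X = -2*W + A + 2  [with W=-5, A=6]  = 18

18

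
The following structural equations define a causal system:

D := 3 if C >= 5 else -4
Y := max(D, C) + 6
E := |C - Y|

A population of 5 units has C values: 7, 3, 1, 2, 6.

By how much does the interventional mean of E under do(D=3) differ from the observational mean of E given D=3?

The intervention sets D=3 in all 5 units regardless of C. Recomputing E per unit gives 6, 6, 8, 7, 6; average 6.6.
E[E|D=3] averages over only the 2 units with D=3 (C = 7, 6): E = 6, 6, mean 6.
Difference = 6.6 − 6 = 0.6.

0.6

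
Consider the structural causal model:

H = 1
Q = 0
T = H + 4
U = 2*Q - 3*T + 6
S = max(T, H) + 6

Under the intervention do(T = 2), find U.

0

The intervention breaks the incoming arrows to T: T = H + 4 no longer applies, and T = 2.
U = 2*Q - 3*T + 6  [with Q=0, T=2]  = 0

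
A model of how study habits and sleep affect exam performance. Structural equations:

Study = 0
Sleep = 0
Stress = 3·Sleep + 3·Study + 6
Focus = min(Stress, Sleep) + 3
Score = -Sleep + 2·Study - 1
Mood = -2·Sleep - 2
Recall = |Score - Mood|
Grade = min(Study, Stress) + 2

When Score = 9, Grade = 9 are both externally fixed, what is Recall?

Setting Score = 9, Grade = 9 by intervention discards those variables' equations.
Mood = -2·Sleep - 2  [with Sleep=0]  = -2
Recall = |Score - Mood|  [with Score=9, Mood=-2]  = 11

11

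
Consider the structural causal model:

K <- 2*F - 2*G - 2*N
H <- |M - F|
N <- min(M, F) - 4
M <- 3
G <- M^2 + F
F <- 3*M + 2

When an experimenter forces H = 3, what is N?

-1

do(H=3) replaces the equation H <- |M - F| with the constant H = 3.
N is not downstream of the intervention, so its value is determined by the original equations.
F = 3*M + 2  [with M=3]  = 11
N = min(M, F) - 4  [with M=3, F=11]  = -1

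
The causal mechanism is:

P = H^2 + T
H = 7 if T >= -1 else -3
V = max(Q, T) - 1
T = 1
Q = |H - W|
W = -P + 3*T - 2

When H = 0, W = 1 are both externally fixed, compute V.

0

The joint intervention fixes H = 0, W = 1, removing each variable's own equation.
Q = |H - W|  [with H=0, W=1]  = 1
V = max(Q, T) - 1  [with Q=1, T=1]  = 0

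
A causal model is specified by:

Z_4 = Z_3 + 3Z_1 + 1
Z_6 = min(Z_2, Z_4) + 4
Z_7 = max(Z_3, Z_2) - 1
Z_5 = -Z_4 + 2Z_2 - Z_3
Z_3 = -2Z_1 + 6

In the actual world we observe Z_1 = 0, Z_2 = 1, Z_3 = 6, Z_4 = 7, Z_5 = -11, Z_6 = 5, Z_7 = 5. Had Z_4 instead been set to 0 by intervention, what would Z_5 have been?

Intervening sets Z_4 = 0 and removes its equation (Z_4 = Z_3 + 3Z_1 + 1).
Z_3 = -2Z_1 + 6  [with Z_1=0]  = 6
Z_5 = -Z_4 + 2Z_2 - Z_3  [with Z_4=0, Z_2=1, Z_3=6]  = -4

-4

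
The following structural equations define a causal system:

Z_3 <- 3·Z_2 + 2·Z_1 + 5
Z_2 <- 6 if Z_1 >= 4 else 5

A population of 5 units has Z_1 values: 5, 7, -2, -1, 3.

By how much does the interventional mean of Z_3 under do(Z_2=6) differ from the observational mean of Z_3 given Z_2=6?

The intervention sets Z_2=6 in all 5 units regardless of Z_1. Recomputing Z_3 per unit gives 33, 37, 19, 21, 29; average 27.8.
Conditioning on Z_2=6 selects the 2 unit(s) with Z_1 ∈ {5, 7}. Their Z_3 values: 33, 37. Mean = 35.
Difference = 27.8 − 35 = -7.2.

-7.2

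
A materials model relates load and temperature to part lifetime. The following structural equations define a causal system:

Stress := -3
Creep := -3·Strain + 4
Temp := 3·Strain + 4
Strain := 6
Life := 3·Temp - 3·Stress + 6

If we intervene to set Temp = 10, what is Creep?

-14

The intervention breaks the incoming arrows to Temp: Temp := 3·Strain + 4 no longer applies, and Temp = 10.
Creep is not downstream of the intervention, so its value is determined by the original equations.
Creep = -3·Strain + 4  [with Strain=6]  = -14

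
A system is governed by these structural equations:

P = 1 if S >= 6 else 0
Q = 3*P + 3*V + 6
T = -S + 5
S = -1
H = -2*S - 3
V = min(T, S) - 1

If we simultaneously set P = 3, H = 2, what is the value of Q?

Setting P = 3, H = 2 by intervention discards those variables' equations.
T = -S + 5  [with S=-1]  = 6
V = min(T, S) - 1  [with T=6, S=-1]  = -2
Q = 3*P + 3*V + 6  [with P=3, V=-2]  = 9

9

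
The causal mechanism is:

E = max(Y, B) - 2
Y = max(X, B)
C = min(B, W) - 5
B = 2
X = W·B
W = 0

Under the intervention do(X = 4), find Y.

4

The intervention breaks the incoming arrows to X: X = W·B no longer applies, and X = 4.
Y = max(X, B)  [with X=4, B=2]  = 4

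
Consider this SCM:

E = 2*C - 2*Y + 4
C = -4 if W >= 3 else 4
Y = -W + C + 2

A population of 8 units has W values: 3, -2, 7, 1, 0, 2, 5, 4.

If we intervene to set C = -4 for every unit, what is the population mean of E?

5

Every unit gets C=-4 under the intervention. E values become 6, -4, 14, 2, 0, 4, 10, 8; E[E|do(C=-4)] = 5.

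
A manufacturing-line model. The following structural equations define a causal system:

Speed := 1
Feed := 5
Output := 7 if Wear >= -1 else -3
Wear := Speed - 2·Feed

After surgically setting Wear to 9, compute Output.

The intervention breaks the incoming arrows to Wear: Wear := Speed - 2·Feed no longer applies, and Wear = 9.
Output = 7 if Wear >= -1 else -3  [with Wear=9]  = 7

7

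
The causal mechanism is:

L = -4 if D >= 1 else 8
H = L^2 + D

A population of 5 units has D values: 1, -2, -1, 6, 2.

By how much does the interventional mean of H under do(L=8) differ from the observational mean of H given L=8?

do(L=8) breaks L's dependence on D. With L=8 fixed, H across the units is 65, 62, 63, 70, 66, mean 65.2.
E[H|L=8] averages over only the 2 units with L=8 (D = -2, -1): H = 62, 63, mean 62.5.
Difference = 65.2 − 62.5 = 2.7.

2.7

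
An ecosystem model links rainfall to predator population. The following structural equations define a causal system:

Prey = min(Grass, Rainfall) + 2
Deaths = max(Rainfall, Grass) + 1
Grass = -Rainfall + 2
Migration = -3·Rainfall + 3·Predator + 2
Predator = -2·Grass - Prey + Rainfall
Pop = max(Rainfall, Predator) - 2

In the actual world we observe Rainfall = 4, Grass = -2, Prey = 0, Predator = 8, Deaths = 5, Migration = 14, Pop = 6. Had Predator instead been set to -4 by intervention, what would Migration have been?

Under do(Predator=-4), the mechanism Predator = -2·Grass - Prey + Rainfall is discarded; Predator is fixed at -4.
Migration = -3·Rainfall + 3·Predator + 2  [with Rainfall=4, Predator=-4]  = -22

-22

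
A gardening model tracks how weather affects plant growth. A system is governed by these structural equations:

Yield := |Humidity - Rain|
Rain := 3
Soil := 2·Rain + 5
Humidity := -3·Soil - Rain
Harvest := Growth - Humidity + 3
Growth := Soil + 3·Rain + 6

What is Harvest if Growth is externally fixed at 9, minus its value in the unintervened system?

The intervention breaks the incoming arrows to Growth: Growth := Soil + 3·Rain + 6 no longer applies, and Growth = 9.
Soil = 2·Rain + 5  [with Rain=3]  = 11
Humidity = -3·Soil - Rain  [with Soil=11, Rain=3]  = -36
Harvest = Growth - Humidity + 3  [with Growth=9, Humidity=-36]  = 48
Without intervention: Soil = 2·Rain + 5  [with Rain=3]  = 11; Growth = Soil + 3·Rain + 6  [with Soil=11, Rain=3]  = 26; Humidity = -3·Soil - Rain  [with Soil=11, Rain=3]  = -36; Harvest = Growth - Humidity + 3  [with Growth=26, Humidity=-36]  = 65.
Change = 48 − 65 = -17.

-17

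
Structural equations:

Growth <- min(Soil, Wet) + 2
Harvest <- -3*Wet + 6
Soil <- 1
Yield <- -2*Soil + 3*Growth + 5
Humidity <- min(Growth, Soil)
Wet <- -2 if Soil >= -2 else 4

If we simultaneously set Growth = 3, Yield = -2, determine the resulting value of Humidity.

The joint intervention fixes Growth = 3, Yield = -2, removing each variable's own equation.
Humidity = min(Growth, Soil)  [with Growth=3, Soil=1]  = 1

1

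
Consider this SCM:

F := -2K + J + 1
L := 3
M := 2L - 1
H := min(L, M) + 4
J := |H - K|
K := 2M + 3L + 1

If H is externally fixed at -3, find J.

23

do(H=-3) replaces the equation H := min(L, M) + 4 with the constant H = -3.
M = 2L - 1  [with L=3]  = 5
K = 2M + 3L + 1  [with M=5, L=3]  = 20
J = |H - K|  [with H=-3, K=20]  = 23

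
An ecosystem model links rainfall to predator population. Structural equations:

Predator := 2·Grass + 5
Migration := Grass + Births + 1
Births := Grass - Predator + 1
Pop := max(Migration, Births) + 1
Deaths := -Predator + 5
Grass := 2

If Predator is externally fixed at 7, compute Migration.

-1

do(Predator=7) replaces the equation Predator := 2·Grass + 5 with the constant Predator = 7.
Births = Grass - Predator + 1  [with Grass=2, Predator=7]  = -4
Migration = Grass + Births + 1  [with Grass=2, Births=-4]  = -1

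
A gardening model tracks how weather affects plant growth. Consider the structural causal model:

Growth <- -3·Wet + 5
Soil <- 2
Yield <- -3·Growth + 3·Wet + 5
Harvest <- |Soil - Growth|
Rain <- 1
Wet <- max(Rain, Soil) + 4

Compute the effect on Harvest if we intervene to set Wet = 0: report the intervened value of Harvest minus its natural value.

The intervention breaks the incoming arrows to Wet: Wet <- max(Rain, Soil) + 4 no longer applies, and Wet = 0.
Growth = -3·Wet + 5  [with Wet=0]  = 5
Harvest = |Soil - Growth|  [with Soil=2, Growth=5]  = 3
Without intervention: Wet = max(Rain, Soil) + 4  [with Rain=1, Soil=2]  = 6; Growth = -3·Wet + 5  [with Wet=6]  = -13; Harvest = |Soil - Growth|  [with Soil=2, Growth=-13]  = 15.
Change = 3 − 15 = -12.

-12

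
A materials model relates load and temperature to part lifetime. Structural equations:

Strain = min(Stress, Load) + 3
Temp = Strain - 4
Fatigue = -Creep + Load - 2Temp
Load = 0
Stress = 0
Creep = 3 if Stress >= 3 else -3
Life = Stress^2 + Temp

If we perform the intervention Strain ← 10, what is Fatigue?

The intervention breaks the incoming arrows to Strain: Strain = min(Stress, Load) + 3 no longer applies, and Strain = 10.
Temp = Strain - 4  [with Strain=10]  = 6
Creep = 3 if Stress >= 3 else -3  [with Stress=0]  = -3
Fatigue = -Creep + Load - 2Temp  [with Creep=-3, Load=0, Temp=6]  = -9

-9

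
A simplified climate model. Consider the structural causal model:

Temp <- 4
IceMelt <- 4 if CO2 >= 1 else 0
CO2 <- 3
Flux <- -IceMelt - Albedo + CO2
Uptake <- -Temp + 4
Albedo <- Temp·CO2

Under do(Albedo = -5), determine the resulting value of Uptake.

0

Under do(Albedo=-5), the mechanism Albedo <- Temp·CO2 is discarded; Albedo is fixed at -5.
Since Uptake is not a descendant of the intervened variable, it is unaffected.
Uptake = -Temp + 4  [with Temp=4]  = 0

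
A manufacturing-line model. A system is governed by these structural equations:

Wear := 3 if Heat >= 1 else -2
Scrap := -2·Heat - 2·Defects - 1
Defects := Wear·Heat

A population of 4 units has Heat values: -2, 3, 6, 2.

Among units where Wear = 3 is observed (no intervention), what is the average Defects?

11

E[Defects|Wear=3] averages over only the 3 units with Wear=3 (Heat = 3, 6, 2): Defects = 9, 18, 6, mean 11.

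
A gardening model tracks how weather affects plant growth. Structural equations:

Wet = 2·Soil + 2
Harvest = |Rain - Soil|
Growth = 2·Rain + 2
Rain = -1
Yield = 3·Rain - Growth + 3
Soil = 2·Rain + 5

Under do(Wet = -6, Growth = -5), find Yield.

5

Setting Wet = -6, Growth = -5 by intervention discards those variables' equations.
Yield = 3·Rain - Growth + 3  [with Rain=-1, Growth=-5]  = 5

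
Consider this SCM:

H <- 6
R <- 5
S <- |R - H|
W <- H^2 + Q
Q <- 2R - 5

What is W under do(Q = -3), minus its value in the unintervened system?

-8

Intervening sets Q = -3 and removes its equation (Q <- 2R - 5).
W = H^2 + Q  [with H=6, Q=-3]  = 33
Without intervention: Q = 2R - 5  [with R=5]  = 5; W = H^2 + Q  [with H=6, Q=5]  = 41.
Change = 33 − 41 = -8.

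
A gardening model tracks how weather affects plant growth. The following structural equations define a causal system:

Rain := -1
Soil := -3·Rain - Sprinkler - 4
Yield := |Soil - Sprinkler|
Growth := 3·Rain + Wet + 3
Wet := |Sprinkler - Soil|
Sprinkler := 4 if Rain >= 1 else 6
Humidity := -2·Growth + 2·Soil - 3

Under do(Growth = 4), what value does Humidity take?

The intervention breaks the incoming arrows to Growth: Growth := 3·Rain + Wet + 3 no longer applies, and Growth = 4.
Sprinkler = 4 if Rain >= 1 else 6  [with Rain=-1]  = 6
Soil = -3·Rain - Sprinkler - 4  [with Rain=-1, Sprinkler=6]  = -7
Humidity = -2·Growth + 2·Soil - 3  [with Growth=4, Soil=-7]  = -25

-25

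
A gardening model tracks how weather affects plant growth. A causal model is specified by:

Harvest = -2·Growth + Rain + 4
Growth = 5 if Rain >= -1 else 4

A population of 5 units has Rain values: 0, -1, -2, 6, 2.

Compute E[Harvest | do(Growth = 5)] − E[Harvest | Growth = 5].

-0.75

Under do(Growth=5), Growth's equation is replaced by Growth=5 for every unit. Per-unit Harvest: -6, -7, -8, 0, -4. Mean = -5.
E[Harvest|Growth=5] averages over only the 4 units with Growth=5 (Rain = 0, -1, 6, 2): Harvest = -6, -7, 0, -4, mean -4.25.
Difference = -5 − (-4.25) = -0.75.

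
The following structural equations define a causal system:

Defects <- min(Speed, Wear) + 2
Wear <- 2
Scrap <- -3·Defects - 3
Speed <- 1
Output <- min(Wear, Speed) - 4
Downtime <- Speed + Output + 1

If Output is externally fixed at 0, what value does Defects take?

do(Output=0) replaces the equation Output <- min(Wear, Speed) - 4 with the constant Output = 0.
Defects is not downstream of the intervention, so its value is determined by the original equations.
Defects = min(Speed, Wear) + 2  [with Speed=1, Wear=2]  = 3

3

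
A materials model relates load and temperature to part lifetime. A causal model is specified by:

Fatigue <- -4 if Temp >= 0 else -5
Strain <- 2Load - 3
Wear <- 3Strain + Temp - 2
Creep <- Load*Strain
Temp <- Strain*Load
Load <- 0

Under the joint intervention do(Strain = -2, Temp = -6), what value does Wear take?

Under do(Strain = -2, Temp = -6), each intervened variable's structural equation is replaced by its fixed value.
Wear = 3Strain + Temp - 2  [with Strain=-2, Temp=-6]  = -14

-14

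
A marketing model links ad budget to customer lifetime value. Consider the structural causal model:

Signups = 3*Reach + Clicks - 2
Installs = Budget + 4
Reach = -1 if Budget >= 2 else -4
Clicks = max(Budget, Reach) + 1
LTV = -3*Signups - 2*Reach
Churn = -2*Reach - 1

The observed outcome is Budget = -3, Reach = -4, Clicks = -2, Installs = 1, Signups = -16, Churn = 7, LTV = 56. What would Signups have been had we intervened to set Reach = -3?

-13

do(Reach=-3) replaces the equation Reach = -1 if Budget >= 2 else -4 with the constant Reach = -3.
Clicks = max(Budget, Reach) + 1  [with Budget=-3, Reach=-3]  = -2
Signups = 3*Reach + Clicks - 2  [with Reach=-3, Clicks=-2]  = -13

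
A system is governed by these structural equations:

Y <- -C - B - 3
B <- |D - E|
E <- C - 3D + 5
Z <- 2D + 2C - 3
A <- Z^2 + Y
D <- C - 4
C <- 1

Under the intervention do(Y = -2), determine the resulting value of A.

47

Intervening sets Y = -2 and removes its equation (Y <- -C - B - 3).
D = C - 4  [with C=1]  = -3
Z = 2D + 2C - 3  [with D=-3, C=1]  = -7
A = Z^2 + Y  [with Z=-7, Y=-2]  = 47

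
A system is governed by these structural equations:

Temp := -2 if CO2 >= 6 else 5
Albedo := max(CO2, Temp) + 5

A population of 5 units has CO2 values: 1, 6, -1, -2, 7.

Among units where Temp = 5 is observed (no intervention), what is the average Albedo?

10

Conditioning on Temp=5 selects the 3 unit(s) with CO2 ∈ {1, -1, -2}. Their Albedo values: 10, 10, 10. Mean = 10.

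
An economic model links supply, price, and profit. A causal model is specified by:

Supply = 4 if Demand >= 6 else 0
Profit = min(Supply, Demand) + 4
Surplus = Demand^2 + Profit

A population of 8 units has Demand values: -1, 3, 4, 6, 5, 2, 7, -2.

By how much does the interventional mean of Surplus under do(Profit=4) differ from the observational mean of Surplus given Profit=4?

4.5

Every unit gets Profit=4 under the intervention. Surplus values become 5, 13, 20, 40, 29, 8, 53, 8; E[Surplus|do(Profit=4)] = 22.
Conditioning on Profit=4 selects the 4 unit(s) with Demand ∈ {3, 4, 5, 2}. Their Surplus values: 13, 20, 29, 8. Mean = 17.5.
Difference = 22 − 17.5 = 4.5.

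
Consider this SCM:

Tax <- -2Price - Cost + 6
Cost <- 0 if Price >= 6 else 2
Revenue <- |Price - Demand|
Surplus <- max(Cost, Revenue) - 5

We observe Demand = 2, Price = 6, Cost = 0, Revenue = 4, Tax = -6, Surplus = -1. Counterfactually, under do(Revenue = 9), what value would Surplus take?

4

Under do(Revenue=9), the mechanism Revenue <- |Price - Demand| is discarded; Revenue is fixed at 9.
Cost = 0 if Price >= 6 else 2  [with Price=6]  = 0
Surplus = max(Cost, Revenue) - 5  [with Cost=0, Revenue=9]  = 4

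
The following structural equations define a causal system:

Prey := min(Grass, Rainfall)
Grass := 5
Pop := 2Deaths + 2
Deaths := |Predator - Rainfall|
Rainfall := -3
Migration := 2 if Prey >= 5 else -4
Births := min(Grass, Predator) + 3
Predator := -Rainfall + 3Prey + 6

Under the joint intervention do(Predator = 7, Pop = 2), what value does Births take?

The joint intervention fixes Predator = 7, Pop = 2, removing each variable's own equation.
Births = min(Grass, Predator) + 3  [with Grass=5, Predator=7]  = 8

8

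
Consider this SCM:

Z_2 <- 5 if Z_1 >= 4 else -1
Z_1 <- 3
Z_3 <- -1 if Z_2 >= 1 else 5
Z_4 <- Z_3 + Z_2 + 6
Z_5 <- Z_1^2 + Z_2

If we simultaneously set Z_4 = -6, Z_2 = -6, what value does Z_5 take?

3

The joint intervention fixes Z_4 = -6, Z_2 = -6, removing each variable's own equation.
Z_5 = Z_1^2 + Z_2  [with Z_1=3, Z_2=-6]  = 3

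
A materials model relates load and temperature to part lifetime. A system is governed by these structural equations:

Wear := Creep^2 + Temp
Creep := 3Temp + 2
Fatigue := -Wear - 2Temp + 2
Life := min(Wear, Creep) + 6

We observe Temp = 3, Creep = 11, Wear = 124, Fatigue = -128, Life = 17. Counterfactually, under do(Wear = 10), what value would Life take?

do(Wear=10) replaces the equation Wear := Creep^2 + Temp with the constant Wear = 10.
Creep = 3Temp + 2  [with Temp=3]  = 11
Life = min(Wear, Creep) + 6  [with Wear=10, Creep=11]  = 16

16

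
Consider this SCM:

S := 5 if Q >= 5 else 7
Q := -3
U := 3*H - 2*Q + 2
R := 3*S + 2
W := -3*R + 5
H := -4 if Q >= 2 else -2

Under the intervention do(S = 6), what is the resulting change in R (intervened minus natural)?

Intervening sets S = 6 and removes its equation (S := 5 if Q >= 5 else 7).
R = 3*S + 2  [with S=6]  = 20
Without intervention: S = 5 if Q >= 5 else 7  [with Q=-3]  = 7; R = 3*S + 2  [with S=7]  = 23.
Change = 20 − 23 = -3.

-3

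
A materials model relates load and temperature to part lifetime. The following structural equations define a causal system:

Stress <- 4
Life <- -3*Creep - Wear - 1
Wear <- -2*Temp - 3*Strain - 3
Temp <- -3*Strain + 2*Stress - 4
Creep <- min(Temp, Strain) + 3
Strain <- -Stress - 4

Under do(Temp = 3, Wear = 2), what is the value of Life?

Setting Temp = 3, Wear = 2 by intervention discards those variables' equations.
Strain = -Stress - 4  [with Stress=4]  = -8
Creep = min(Temp, Strain) + 3  [with Temp=3, Strain=-8]  = -5
Life = -3*Creep - Wear - 1  [with Creep=-5, Wear=2]  = 12

12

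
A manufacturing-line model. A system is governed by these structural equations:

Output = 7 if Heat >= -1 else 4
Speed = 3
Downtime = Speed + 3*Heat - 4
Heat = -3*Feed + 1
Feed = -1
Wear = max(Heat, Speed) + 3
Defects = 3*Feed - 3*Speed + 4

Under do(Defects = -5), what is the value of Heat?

do(Defects=-5) replaces the equation Defects = 3*Feed - 3*Speed + 4 with the constant Defects = -5.
Heat is not downstream of the intervention, so its value is determined by the original equations.
Heat = -3*Feed + 1  [with Feed=-1]  = 4

4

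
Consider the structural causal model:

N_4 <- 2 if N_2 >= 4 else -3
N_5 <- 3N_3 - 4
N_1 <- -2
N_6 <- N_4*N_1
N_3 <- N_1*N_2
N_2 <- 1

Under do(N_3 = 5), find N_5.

do(N_3=5) replaces the equation N_3 <- N_1*N_2 with the constant N_3 = 5.
N_5 = 3N_3 - 4  [with N_3=5]  = 11

11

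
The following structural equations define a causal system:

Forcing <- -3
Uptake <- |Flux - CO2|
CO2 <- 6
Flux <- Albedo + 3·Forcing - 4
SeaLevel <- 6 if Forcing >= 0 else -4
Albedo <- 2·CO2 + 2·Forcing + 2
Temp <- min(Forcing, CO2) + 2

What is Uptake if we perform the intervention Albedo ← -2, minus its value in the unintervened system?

The intervention breaks the incoming arrows to Albedo: Albedo <- 2·CO2 + 2·Forcing + 2 no longer applies, and Albedo = -2.
Flux = Albedo + 3·Forcing - 4  [with Albedo=-2, Forcing=-3]  = -15
Uptake = |Flux - CO2|  [with Flux=-15, CO2=6]  = 21
Without intervention: Albedo = 2·CO2 + 2·Forcing + 2  [with CO2=6, Forcing=-3]  = 8; Flux = Albedo + 3·Forcing - 4  [with Albedo=8, Forcing=-3]  = -5; Uptake = |Flux - CO2|  [with Flux=-5, CO2=6]  = 11.
Change = 21 − 11 = 10.

10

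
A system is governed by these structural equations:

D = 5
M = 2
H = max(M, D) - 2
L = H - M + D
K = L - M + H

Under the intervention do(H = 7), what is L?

10

The intervention breaks the incoming arrows to H: H = max(M, D) - 2 no longer applies, and H = 7.
L = H - M + D  [with H=7, M=2, D=5]  = 10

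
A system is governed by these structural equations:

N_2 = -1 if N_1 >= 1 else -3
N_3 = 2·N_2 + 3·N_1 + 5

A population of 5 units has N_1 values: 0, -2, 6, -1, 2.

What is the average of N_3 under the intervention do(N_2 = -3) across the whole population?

2

do(N_2=-3) breaks N_2's dependence on N_1. With N_2=-3 fixed, N_3 across the units is -1, -7, 17, -4, 5, mean 2.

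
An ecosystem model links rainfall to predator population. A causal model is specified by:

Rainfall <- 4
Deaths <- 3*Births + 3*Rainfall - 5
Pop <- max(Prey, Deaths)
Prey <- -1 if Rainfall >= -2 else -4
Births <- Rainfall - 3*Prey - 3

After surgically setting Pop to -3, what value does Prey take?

-1

Under do(Pop=-3), the mechanism Pop <- max(Prey, Deaths) is discarded; Pop is fixed at -3.
No directed path runs from Pop to Prey, so Prey keeps its natural value.
Prey = -1 if Rainfall >= -2 else -4  [with Rainfall=4]  = -1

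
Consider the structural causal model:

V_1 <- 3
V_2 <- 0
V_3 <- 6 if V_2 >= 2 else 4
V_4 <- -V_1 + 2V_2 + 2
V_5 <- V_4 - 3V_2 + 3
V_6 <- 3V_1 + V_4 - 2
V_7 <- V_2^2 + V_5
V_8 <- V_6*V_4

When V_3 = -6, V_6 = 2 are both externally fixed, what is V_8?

-2

Setting V_3 = -6, V_6 = 2 by intervention discards those variables' equations.
V_4 = -V_1 + 2V_2 + 2  [with V_1=3, V_2=0]  = -1
V_8 = V_6*V_4  [with V_6=2, V_4=-1]  = -2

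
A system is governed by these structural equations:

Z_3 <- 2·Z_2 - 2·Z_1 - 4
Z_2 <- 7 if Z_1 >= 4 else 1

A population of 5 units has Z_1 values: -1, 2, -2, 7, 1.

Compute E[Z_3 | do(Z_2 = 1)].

-4.8

The intervention sets Z_2=1 in all 5 units regardless of Z_1. Recomputing Z_3 per unit gives 0, -6, 2, -16, -4; average -4.8.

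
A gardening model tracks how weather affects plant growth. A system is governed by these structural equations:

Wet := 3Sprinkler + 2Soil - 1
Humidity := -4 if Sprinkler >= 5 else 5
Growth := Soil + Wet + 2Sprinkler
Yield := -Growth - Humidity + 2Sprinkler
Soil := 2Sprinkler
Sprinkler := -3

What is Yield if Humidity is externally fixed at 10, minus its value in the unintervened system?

-5

The intervention breaks the incoming arrows to Humidity: Humidity := -4 if Sprinkler >= 5 else 5 no longer applies, and Humidity = 10.
Soil = 2Sprinkler  [with Sprinkler=-3]  = -6
Wet = 3Sprinkler + 2Soil - 1  [with Sprinkler=-3, Soil=-6]  = -22
Growth = Soil + Wet + 2Sprinkler  [with Soil=-6, Wet=-22, Sprinkler=-3]  = -34
Yield = -Growth - Humidity + 2Sprinkler  [with Growth=-34, Humidity=10, Sprinkler=-3]  = 18
Without intervention: Soil = 2Sprinkler  [with Sprinkler=-3]  = -6; Wet = 3Sprinkler + 2Soil - 1  [with Sprinkler=-3, Soil=-6]  = -22; Growth = Soil + Wet + 2Sprinkler  [with Soil=-6, Wet=-22, Sprinkler=-3]  = -34; Humidity = -4 if Sprinkler >= 5 else 5  [with Sprinkler=-3]  = 5; Yield = -Growth - Humidity + 2Sprinkler  [with Growth=-34, Humidity=5, Sprinkler=-3]  = 23.
Change = 18 − 23 = -5.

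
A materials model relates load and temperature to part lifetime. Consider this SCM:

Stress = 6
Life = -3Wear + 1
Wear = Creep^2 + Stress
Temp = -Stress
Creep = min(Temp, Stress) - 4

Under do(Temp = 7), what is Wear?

10

Under do(Temp=7), the mechanism Temp = -Stress is discarded; Temp is fixed at 7.
Creep = min(Temp, Stress) - 4  [with Temp=7, Stress=6]  = 2
Wear = Creep^2 + Stress  [with Creep=2, Stress=6]  = 10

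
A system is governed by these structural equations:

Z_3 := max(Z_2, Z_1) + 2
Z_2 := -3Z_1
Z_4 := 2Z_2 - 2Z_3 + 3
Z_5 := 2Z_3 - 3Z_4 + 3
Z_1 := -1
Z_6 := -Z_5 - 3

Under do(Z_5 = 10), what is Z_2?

3

Under do(Z_5=10), the mechanism Z_5 := 2Z_3 - 3Z_4 + 3 is discarded; Z_5 is fixed at 10.
No directed path runs from Z_5 to Z_2, so Z_2 keeps its natural value.
Z_2 = -3Z_1  [with Z_1=-1]  = 3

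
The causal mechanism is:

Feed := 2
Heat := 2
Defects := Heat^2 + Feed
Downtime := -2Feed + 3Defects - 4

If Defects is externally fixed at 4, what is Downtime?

4

The intervention breaks the incoming arrows to Defects: Defects := Heat^2 + Feed no longer applies, and Defects = 4.
Downtime = -2Feed + 3Defects - 4  [with Feed=2, Defects=4]  = 4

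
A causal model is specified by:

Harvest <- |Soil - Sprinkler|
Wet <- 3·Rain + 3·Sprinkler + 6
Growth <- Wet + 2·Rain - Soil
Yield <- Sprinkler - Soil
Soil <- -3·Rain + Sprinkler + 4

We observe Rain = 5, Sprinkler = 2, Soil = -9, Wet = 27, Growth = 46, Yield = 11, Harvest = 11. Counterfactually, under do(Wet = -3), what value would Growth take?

Intervening sets Wet = -3 and removes its equation (Wet <- 3·Rain + 3·Sprinkler + 6).
Soil = -3·Rain + Sprinkler + 4  [with Rain=5, Sprinkler=2]  = -9
Growth = Wet + 2·Rain - Soil  [with Wet=-3, Rain=5, Soil=-9]  = 16

16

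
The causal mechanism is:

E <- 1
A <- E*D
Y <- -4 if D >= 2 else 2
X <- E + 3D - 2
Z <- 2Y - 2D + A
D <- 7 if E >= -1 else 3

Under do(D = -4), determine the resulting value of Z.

Under do(D=-4), the mechanism D <- 7 if E >= -1 else 3 is discarded; D is fixed at -4.
Y = -4 if D >= 2 else 2  [with D=-4]  = 2
A = E*D  [with E=1, D=-4]  = -4
Z = 2Y - 2D + A  [with Y=2, D=-4, A=-4]  = 8

8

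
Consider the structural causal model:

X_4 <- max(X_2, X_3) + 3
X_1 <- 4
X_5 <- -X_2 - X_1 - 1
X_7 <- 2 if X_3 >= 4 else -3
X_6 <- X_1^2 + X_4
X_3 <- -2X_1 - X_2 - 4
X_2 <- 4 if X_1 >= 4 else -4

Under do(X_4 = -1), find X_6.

Under do(X_4=-1), the mechanism X_4 <- max(X_2, X_3) + 3 is discarded; X_4 is fixed at -1.
X_6 = X_1^2 + X_4  [with X_1=4, X_4=-1]  = 15

15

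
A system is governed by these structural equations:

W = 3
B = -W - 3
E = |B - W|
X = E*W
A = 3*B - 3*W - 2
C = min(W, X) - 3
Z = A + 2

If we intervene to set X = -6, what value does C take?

-9

Under do(X=-6), the mechanism X = E*W is discarded; X is fixed at -6.
C = min(W, X) - 3  [with W=3, X=-6]  = -9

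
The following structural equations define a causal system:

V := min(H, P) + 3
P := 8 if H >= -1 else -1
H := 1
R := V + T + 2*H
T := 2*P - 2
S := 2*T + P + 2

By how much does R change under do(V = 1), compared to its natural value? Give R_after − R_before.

The intervention breaks the incoming arrows to V: V := min(H, P) + 3 no longer applies, and V = 1.
P = 8 if H >= -1 else -1  [with H=1]  = 8
T = 2*P - 2  [with P=8]  = 14
R = V + T + 2*H  [with V=1, T=14, H=1]  = 17
Without intervention: P = 8 if H >= -1 else -1  [with H=1]  = 8; V = min(H, P) + 3  [with H=1, P=8]  = 4; T = 2*P - 2  [with P=8]  = 14; R = V + T + 2*H  [with V=4, T=14, H=1]  = 20.
Change = 17 − 20 = -3.

-3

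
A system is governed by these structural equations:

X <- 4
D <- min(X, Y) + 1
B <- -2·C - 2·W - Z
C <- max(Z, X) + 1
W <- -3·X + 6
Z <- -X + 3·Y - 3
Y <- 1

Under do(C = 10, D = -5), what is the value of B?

Under do(C = 10, D = -5), each intervened variable's structural equation is replaced by its fixed value.
Z = -X + 3·Y - 3  [with X=4, Y=1]  = -4
W = -3·X + 6  [with X=4]  = -6
B = -2·C - 2·W - Z  [with C=10, W=-6, Z=-4]  = -4

-4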